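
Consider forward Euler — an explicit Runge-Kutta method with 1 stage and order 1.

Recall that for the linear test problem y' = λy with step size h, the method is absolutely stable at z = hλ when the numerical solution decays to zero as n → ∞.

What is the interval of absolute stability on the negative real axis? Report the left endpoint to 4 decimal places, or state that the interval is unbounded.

With y'=λy (z=hλ):
  order 1, 1-stage ⇒ R(z)=1+z
  (e.g. R(-1.54)=-0.54000, |R|=0.54000)

Need |R(x)|<1, x<0.
x=-1.54: |R|=0.5400
|R(-1.96)|=0.9600 |R(-1.92)|=0.9200 |R(-1.16)|=0.1600
Bisect:
  x_lo=-2.5426 |R|=1.5426  x_hi=-0.2734 |R|=0.7266
  mid=-1.40804 |R|=0.40804 →hi
  mid=-1.97534 |R|=0.97534 →hi
  mid=-2.25898 |R|=1.25898 →lo
  mid=-2.11716 |R|=1.11716 →lo
  mid=-2.04625 |R|=1.04625 →lo
  mid=-2.01079 |R|=1.01079 →lo
  mid=-1.99306 |R|=0.99306 →hi
  mid=-2.00193 |R|=1.00193 →lo
  mid=-1.99750 |R|=0.99750 →hi
  ...
  [-2.00013,-1.99999] ⇒ x*=-2.0000
So |R|<1 on (-2.0000, 0).

(-2.0000, 0).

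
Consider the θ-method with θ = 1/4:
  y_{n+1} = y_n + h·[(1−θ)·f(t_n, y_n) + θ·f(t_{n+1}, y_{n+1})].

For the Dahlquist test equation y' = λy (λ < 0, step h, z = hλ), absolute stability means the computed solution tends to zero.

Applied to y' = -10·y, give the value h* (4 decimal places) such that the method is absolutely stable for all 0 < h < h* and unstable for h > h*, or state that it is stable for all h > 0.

(-4.0000,0); λ=-10 ⇒ h* = (4)/10 = 0.4000.

Test eqn y'=λy, z=hλ:
  y_{n+1} = y_n + z·[3/4·y_n + 1/4·y_{n+1}] ⇒ (1 − 1/4z)y_{n+1} = (1 + 3/4z)y_n
  R(z) = (1 + 3/4z)/(1 − 1/4z).

Solve |R(x)|<1 on ℝ⁻.
x=-1.54: |R|=0.1119
R=−1: 1+3/4x = −1+1/4x ⇒ -1/2x=2 ⇒ x=2/(-1/2)=-4.0000
Confirm numerically:
  x=-2.296: |R|=0.45870 <1
  x=-2.004: |R|=0.33511 <1
  x=-1.943: |R|=0.30776 <1
  x=-4.588: |R|=1.13694 >1
  x=-4.441: |R|=1.10449 >1
  x=-4.355: |R|=1.08498 >1
Stable set (-4.0000, 0).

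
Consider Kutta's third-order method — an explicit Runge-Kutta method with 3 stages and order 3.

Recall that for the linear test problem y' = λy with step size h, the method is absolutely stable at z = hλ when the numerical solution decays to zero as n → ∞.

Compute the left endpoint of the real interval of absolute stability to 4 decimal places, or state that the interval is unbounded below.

z* = -2.5127.

Set f=λy, z=hλ:
  order 3, 3-stage ⇒ R(z)=1+z+z^2/2+z^3/6
  (e.g. R(-0.88)=0.39362, |R|=0.39362)

Solve |R(x)|<1 on ℝ⁻.
x=-0.88: |R|=0.3936
|R(-2.04)|=0.3741 |R(-1.35)|=0.1512 |R(-0.57)|=0.5616
Bisect:
  x_lo=-3.2009 |R|=2.5440  x_hi=-0.0843 |R|=0.9192
  mid=-1.64258 |R|=0.03218 →hi
  mid=-2.42174 |R|=0.85651 →hi
  mid=-2.81132 |R|=1.56279 →lo
  mid=-2.61653 |R|=1.17898 →lo
  mid=-2.51914 |R|=1.01054 →lo
  mid=-2.47044 |R|=0.93178 →hi
  mid=-2.49479 |R|=0.97072 →hi
  mid=-2.50696 |R|=0.99052 →hi
  ...
  [-2.51286,-2.51267] ⇒ x*=-2.5127
Stable set (-2.5127, 0).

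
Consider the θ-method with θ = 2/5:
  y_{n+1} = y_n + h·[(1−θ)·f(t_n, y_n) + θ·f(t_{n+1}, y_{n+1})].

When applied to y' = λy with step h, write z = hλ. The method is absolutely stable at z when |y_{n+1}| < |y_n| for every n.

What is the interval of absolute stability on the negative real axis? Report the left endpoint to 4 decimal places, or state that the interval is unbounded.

z∈(-10.0000,0).

On y'=λy, z=hλ:
  y_{n+1} = y_n + z·[3/5·y_n + 2/5·y_{n+1}] ⇒ (1 − 2/5z)y_{n+1} = (1 + 3/5z)y_n
  R(z) = (1 + 3/5z)/(1 − 2/5z).

Find x<0 with |R(x)|<1.
x=-1.52: |R|=0.0547
R=−1: 1+3/5x = −1+2/5x ⇒ -1/5x=2 ⇒ x=2/(-1/5)=-10.0000
Confirm numerically:
  x=-9.306: |R|=0.97061 <1
  x=-9.302: |R|=0.97043 <1
  x=-8.537: |R|=0.93372 <1
  x=-5.799: |R|=0.74690 <1
  x=-10.189: |R|=1.00745 >1
  x=-10.050: |R|=1.00199 >1
So |R|<1 on (-10.0000, 0).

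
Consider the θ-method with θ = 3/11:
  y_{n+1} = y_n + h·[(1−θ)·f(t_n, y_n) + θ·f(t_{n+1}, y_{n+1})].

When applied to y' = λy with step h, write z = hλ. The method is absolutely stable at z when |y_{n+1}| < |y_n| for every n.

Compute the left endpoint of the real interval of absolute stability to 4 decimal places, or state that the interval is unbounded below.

On y'=λy, z=hλ:
  y_{n+1} = y_n + z·[8/11·y_n + 3/11·y_{n+1}] ⇒ (1 − 3/11z)y_{n+1} = (1 + 8/11z)y_n
  so R(z) = (1 + 8/11z)/(1 − 3/11z).

Solve |R(x)|<1 on ℝ⁻.
x=-0.69: |R|=0.4193
R=−1: 1+8/11x = −1+3/11x ⇒ -5/11x=2 ⇒ x=2/(-5/11)=-4.4000
Confirm numerically:
  x=-4.188: |R|=0.95502 <1
  x=-4.131: |R|=0.94250 <1
  x=-2.777: |R|=0.58021 <1
  x=-1.909: |R|=0.25540 <1
  x=-4.744: |R|=1.06817 >1
  x=-4.493: |R|=1.01900 >1
  x=-4.454: |R|=1.01108 >1
Stable set (-4.4000, 0).

z* = -4.4000.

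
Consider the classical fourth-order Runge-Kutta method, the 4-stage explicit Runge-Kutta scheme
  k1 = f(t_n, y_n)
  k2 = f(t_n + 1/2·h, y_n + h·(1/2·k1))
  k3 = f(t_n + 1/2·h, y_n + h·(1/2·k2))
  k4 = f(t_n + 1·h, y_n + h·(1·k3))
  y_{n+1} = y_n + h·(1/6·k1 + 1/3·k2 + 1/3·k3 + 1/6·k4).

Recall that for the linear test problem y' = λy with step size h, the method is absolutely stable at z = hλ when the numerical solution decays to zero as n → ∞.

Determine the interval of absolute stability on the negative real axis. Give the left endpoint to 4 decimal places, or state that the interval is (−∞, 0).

With y'=λy (z=hλ):
  order 4, 4-stage ⇒ R(z)=1+z+z^2/2+z^3/6+z^4/24
  (e.g. R(-0.92)=0.40327, |R|=0.40327)

Boundary: |R(x)|=1, x<0.
x=-0.92: |R|=0.4033
|R(-1.07)|=0.3529 |R(-0.82)|=0.4431 |R(-0.71)|=0.4930
Bisect:
  x_lo=-3.6037 |R|=3.1167  x_hi=-0.1570 |R|=0.8547
  mid=-1.88032 |R|=0.30032 →hi
  mid=-2.74199 |R|=0.93665 →hi
  mid=-3.17282 |R|=1.75974 →lo
  mid=-2.95741 |R|=1.29205 →lo
  mid=-2.84970 |R|=1.10152 →lo
  mid=-2.79584 |R|=1.01602 →lo
  mid=-2.76892 |R|=0.97559 →hi
  mid=-2.78238 |R|=0.99562 →hi
  mid=-2.78911 |R|=1.00577 →lo
  mid=-2.78575 |R|=1.00068 →lo
  ...
  [-2.78532,-2.78511] ⇒ x*=-2.7853
So |R|<1 on (-2.7853, 0).

(-2.7853, 0).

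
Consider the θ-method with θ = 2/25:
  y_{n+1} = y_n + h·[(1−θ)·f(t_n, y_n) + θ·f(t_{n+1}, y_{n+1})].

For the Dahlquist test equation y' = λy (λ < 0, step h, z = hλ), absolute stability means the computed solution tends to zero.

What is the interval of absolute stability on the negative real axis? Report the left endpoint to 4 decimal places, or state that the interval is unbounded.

Test eqn y'=λy, z=hλ:
  y_{n+1} = y_n + z·[23/25·y_n + 2/25·y_{n+1}] ⇒ (1 − 2/25z)y_{n+1} = (1 + 23/25z)y_n
  so R(z) = (1 + 23/25z)/(1 − 2/25z).

Need |R(x)|<1, x<0.
x=-1.76: |R|=0.5428
R=−1: 1+23/25x = −1+2/25x ⇒ -21/25x=2 ⇒ x=2/(-21/25)=-2.3810
Confirm numerically:
  x=-1.696: |R|=0.49338 <1
  x=-1.537: |R|=0.36870 <1
  x=-1.443: |R|=0.29366 <1
  x=-1.410: |R|=0.26707 <1
  x=-2.743: |R|=1.24939 >1
  x=-2.560: |R|=1.12483 >1
Stable set (-2.3810, 0).

(-2.3810, 0).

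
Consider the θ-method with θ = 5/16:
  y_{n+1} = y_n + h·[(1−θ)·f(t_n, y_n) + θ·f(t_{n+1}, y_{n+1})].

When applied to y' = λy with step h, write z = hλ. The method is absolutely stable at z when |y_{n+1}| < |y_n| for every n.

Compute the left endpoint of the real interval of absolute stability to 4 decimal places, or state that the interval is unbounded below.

On y'=λy, z=hλ:
  y_{n+1} = y_n + z·[11/16·y_n + 5/16·y_{n+1}] ⇒ (1 − 5/16z)y_{n+1} = (1 + 11/16z)y_n
  Hence R(z) = (1 + 11/16z)/(1 − 5/16z).

Boundary: |R(x)|=1, x<0.
x=-0.46: |R|=0.5978
R=−1: 1+11/16x = −1+5/16x ⇒ -3/8x=2 ⇒ x=2/(-3/8)=-5.3333
Confirm numerically:
  x=-4.906: |R|=0.93674 <1
  x=-4.851: |R|=0.92811 <1
  x=-2.804: |R|=0.49447 <1
  x=-5.620: |R|=1.03900 >1
  x=-5.474: |R|=1.01946 >1
Interval (-5.3333, 0).

z* = -5.3333.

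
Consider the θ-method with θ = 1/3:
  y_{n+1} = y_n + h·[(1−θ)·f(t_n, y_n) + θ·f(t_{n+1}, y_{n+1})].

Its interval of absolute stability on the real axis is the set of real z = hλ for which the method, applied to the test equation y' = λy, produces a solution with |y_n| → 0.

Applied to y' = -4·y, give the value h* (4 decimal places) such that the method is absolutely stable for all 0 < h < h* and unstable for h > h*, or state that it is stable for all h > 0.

Set f=λy, z=hλ:
  y_{n+1} = y_n + z·[2/3·y_n + 1/3·y_{n+1}] ⇒ (1 − 1/3z)y_{n+1} = (1 + 2/3z)y_n
  so R(z) = (1 + 2/3z)/(1 − 1/3z).

Need |R(x)|<1, x<0.
x=-1.06: |R|=0.2167
R=−1: 1+2/3x = −1+1/3x ⇒ -1/3x=2 ⇒ x=2/(-1/3)=-6.0000
Confirm numerically:
  x=-5.404: |R|=0.92908 <1
  x=-3.987: |R|=0.71189 <1
  x=-3.318: |R|=0.57550 <1
  x=-2.792: |R|=0.44613 <1
  x=-6.342: |R|=1.03661 >1
  x=-6.239: |R|=1.02587 >1
  x=-6.131: |R|=1.01435 >1
So |R|<1 on (-6.0000, 0).

(-6.0000,0); λ=-4 ⇒ h* = (6)/4 = 1.5000.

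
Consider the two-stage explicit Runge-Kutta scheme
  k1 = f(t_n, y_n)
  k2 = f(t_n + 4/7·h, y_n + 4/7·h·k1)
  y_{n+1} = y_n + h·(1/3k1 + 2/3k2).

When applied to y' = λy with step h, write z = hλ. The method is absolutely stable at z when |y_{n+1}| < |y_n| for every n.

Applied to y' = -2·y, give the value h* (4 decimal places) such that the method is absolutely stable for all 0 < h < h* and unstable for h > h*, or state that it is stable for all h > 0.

(-2.6250,0); λ=-2 ⇒ h* = (21/8)/2 = 1.3125.

On y'=λy, z=hλ:
  k1=λy_n ⇒ h·k1=z·y_n;  k2=λ(1+4/7z)y_n ⇒ h·k2=z(1+4/7z)y_n
  y_{n+1}/y_n = 1 + 1/3z + 2/3z(1+4/7z) = 1 + z + 8/21z²
  R(z) = 1 + z + 8/21z².

Need |R(x)|<1, x<0.
x=-1.44: |R|=0.3499
R=1: x+8/21x²=0 ⇒ x=−21/8=-2.6250; min R=1−1/(4·8/21)=0.3438>−1
Confirm numerically:
  x=-2.466: |R|=0.85063 <1
  x=-2.267: |R|=0.69082 <1
  x=-1.617: |R|=0.37907 <1
  x=-1.483: |R|=0.35482 <1
  x=-3.191: |R|=1.68804 >1
  x=-2.876: |R|=1.27500 >1
Interval (-2.6250, 0).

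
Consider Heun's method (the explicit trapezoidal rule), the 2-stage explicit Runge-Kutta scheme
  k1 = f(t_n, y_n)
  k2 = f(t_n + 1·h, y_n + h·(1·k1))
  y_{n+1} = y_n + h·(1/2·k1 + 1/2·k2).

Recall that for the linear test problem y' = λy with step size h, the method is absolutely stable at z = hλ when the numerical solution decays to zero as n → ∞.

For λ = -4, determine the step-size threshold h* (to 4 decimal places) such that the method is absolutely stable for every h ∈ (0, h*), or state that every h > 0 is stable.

(-2.0000,0); λ=-4 ⇒ h* = 0.5000.

With y'=λy (z=hλ):
  order 2, 2-stage ⇒ R(z)=1+z+z^2/2
  (e.g. R(-0.39)=0.68605, |R|=0.68605)

Need |R(x)|<1, x<0.
x=-0.39: |R|=0.6861
|R(-1.5)|=0.6250 |R(-1.44)|=0.5968 |R(-0.99)|=0.5000
Bisect:
  x_lo=-2.8537 |R|=2.2181  x_hi=-0.0752 |R|=0.9277
  mid=-1.46444 |R|=0.60785 →hi
  mid=-2.15907 |R|=1.17173 →lo
  mid=-1.81176 |R|=0.82947 →hi
  mid=-1.98542 |R|=0.98552 →hi
  mid=-2.07225 |R|=1.07485 →lo
  mid=-2.02883 |R|=1.02925 →lo
  mid=-2.00712 |R|=1.00715 →lo
  mid=-1.99627 |R|=0.99628 →hi
  ...
  [-2.00000,-1.99983] ⇒ x*=-2.0000
Stable set (-2.0000, 0).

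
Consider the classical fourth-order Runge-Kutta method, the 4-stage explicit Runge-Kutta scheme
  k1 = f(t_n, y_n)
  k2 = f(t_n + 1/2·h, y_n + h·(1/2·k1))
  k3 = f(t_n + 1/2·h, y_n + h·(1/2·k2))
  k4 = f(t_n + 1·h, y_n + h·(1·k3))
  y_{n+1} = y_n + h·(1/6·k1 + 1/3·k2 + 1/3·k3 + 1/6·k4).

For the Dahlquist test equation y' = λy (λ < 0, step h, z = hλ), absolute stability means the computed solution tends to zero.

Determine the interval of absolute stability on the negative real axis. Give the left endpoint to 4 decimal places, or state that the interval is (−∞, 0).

(-2.7853, 0).

On y'=λy, z=hλ:
  order 4, 4-stage ⇒ R(z)=1+z+z^2/2+z^3/6+z^4/24
  (e.g. R(-1.31)=0.29608, |R|=0.29608)

Need |R(x)|<1, x<0.
x=-1.31: |R|=0.2961
|R(-1.8)|=0.2854 |R(-1.08)|=0.3499 |R(-0.92)|=0.4033
Bisect:
  x_lo=-3.3833 |R|=2.3448  x_hi=-0.0948 |R|=0.9095
  mid=-1.73906 |R|=0.27763 →hi
  mid=-2.56116 |R|=0.71142 →hi
  mid=-2.97222 |R|=1.32039 →lo
  mid=-2.76669 |R|=0.97231 →hi
  mid=-2.86945 |R|=1.13448 →lo
  mid=-2.81807 |R|=1.05056 →lo
  mid=-2.79238 |R|=1.01074 →lo
  mid=-2.77954 |R|=0.99135 →hi
  mid=-2.78596 |R|=1.00100 →lo
  mid=-2.78275 |R|=0.99617 →hi
  ...
  [-2.78536,-2.78516] ⇒ x*=-2.7853
Stable set (-2.7853, 0).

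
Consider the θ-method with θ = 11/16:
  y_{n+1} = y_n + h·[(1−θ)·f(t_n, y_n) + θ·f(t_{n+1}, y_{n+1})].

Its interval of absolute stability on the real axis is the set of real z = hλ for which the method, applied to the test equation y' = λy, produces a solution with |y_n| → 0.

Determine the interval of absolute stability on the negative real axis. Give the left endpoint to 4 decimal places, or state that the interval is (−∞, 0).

interval (−∞, 0).

With y'=λy (z=hλ):
  y_{n+1} = y_n + z·[5/16·y_n + 11/16·y_{n+1}] ⇒ (1 − 11/16z)y_{n+1} = (1 + 5/16z)y_n
  Hence R(z) = (1 + 5/16z)/(1 − 11/16z).

Boundary: |R(x)|=1, x<0.
x=-1.16: |R|=0.3547
x=-2: |R|=0.1579
x=-10: |R|=0.2698
x=-100: |R|=0.4337
θ=11/16≥1/2 ⇒ |1+5/16x|<|1−11/16x| ∀x<0 ⇒ stable on all of ℝ⁻.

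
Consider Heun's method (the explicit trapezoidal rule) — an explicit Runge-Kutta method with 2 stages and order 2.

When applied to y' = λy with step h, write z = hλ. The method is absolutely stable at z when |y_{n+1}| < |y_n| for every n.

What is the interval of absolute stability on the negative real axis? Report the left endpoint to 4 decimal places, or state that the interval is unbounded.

With y'=λy (z=hλ):
  order 2, 2-stage ⇒ R(z)=1+z+z^2/2
  (e.g. R(-1.32)=0.55120, |R|=0.55120)

Need |R(x)|<1, x<0.
x=-1.32: |R|=0.5512
|R(-2.4)|=1.4800 |R(-1.39)|=0.5760 |R(-1.28)|=0.5392
Bisect:
  x_lo=-2.7594 |R|=2.0478  x_hi=-0.2070 |R|=0.8144
  mid=-1.48323 |R|=0.61676 →hi
  mid=-2.12133 |R|=1.12869 →lo
  mid=-1.80228 |R|=0.82183 →hi
  mid=-1.96180 |R|=0.96253 →hi
  mid=-2.04157 |R|=1.04243 →lo
  mid=-2.00169 |R|=1.00169 →lo
  mid=-1.98174 |R|=0.98191 →hi
  mid=-1.99171 |R|=0.99175 →hi
  mid=-1.99670 |R|=0.99671 →hi
  ...
  [-2.00013,-1.99997] ⇒ x*=-2.0000
Interval (-2.0000, 0).

(-2.0000, 0).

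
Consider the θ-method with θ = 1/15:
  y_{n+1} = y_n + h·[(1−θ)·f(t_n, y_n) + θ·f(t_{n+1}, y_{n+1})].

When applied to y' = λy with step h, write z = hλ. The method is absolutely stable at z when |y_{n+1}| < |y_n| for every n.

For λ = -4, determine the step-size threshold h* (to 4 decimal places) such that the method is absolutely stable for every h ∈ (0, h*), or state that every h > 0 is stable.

With y'=λy (z=hλ):
  y_{n+1} = y_n + z·[14/15·y_n + 1/15·y_{n+1}] ⇒ (1 − 1/15z)y_{n+1} = (1 + 14/15z)y_n
  Hence R(z) = (1 + 14/15z)/(1 − 1/15z).

Need |R(x)|<1, x<0.
x=-0.94: |R|=0.1154
R=−1: 1+14/15x = −1+1/15x ⇒ -13/15x=2 ⇒ x=2/(-13/15)=-2.3077
Confirm numerically:
  x=-1.981: |R|=0.74990 <1
  x=-1.878: |R|=0.66904 <1
  x=-1.617: |R|=0.45965 <1
  x=-1.315: |R|=0.20901 <1
  x=-2.693: |R|=1.28311 >1
  x=-2.505: |R|=1.14653 >1
  x=-2.442: |R|=1.10010 >1
Interval (-2.3077, 0).

(-2.3077,0); λ=-4 ⇒ h* = (30/13)/4 = 0.5769.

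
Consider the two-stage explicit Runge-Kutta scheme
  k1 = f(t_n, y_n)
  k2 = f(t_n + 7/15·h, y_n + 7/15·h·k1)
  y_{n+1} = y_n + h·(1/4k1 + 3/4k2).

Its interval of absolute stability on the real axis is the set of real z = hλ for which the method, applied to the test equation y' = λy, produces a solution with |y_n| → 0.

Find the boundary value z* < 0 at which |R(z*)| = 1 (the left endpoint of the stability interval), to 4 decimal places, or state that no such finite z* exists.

With y'=λy (z=hλ):
  k1=λy_n ⇒ h·k1=z·y_n;  k2=λ(1+7/15z)y_n ⇒ h·k2=z(1+7/15z)y_n
  y_{n+1}/y_n = 1 + 1/4z + 3/4z(1+7/15z) = 1 + z + 7/20z²
  ⇒ R(z) = 1 + z + 7/20z².

Need |R(x)|<1, x<0.
x=-0.58: |R|=0.5377
R=1: x+7/20x²=0 ⇒ x=−20/7=-2.8571; min R=1−1/(4·7/20)=0.2857>−1
Confirm numerically:
  x=-2.247: |R|=0.52015 <1
  x=-1.999: |R|=0.39960 <1
  x=-1.394: |R|=0.28613 <1
  x=-1.193: |R|=0.30514 <1
  x=-3.239: |R|=1.43289 >1
  x=-2.942: |R|=1.08738 >1
Interval (-2.8571, 0).

left endpoint -2.8571.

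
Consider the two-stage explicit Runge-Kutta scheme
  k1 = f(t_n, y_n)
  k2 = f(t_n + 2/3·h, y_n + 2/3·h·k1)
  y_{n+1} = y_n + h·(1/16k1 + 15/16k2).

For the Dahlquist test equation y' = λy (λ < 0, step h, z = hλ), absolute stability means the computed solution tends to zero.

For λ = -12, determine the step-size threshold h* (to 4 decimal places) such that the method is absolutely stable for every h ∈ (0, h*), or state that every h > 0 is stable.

Set f=λy, z=hλ:
  k1=λy_n ⇒ h·k1=z·y_n;  k2=λ(1+2/3z)y_n ⇒ h·k2=z(1+2/3z)y_n
  y_{n+1}/y_n = 1 + 1/16z + 15/16z(1+2/3z) = 1 + z + 5/8z²
  Hence R(z) = 1 + z + 5/8z².

Solve |R(x)|<1 on ℝ⁻.
x=-1.2: |R|=0.7000
R=1: x+5/8x²=0 ⇒ x=−8/5=-1.6000; min R=1−1/(4·5/8)=0.6000>−1
Confirm numerically:
  x=-1.360: |R|=0.79600 <1
  x=-1.003: |R|=0.62576 <1
  x=-0.667: |R|=0.61106 <1
  x=-1.782: |R|=1.20270 >1
  x=-1.775: |R|=1.19414 >1
Stable set (-1.6000, 0).

(-1.6000,0); λ=-12 ⇒ h* = (8/5)/12 = 0.1333.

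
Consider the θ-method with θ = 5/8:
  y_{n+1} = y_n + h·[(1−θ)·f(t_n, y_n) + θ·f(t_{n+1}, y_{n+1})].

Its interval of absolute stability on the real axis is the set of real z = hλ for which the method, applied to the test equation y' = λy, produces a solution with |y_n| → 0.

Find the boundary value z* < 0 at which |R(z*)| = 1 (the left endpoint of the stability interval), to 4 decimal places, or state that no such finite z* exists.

(−∞, 0) — no finite endpoint.

With y'=λy (z=hλ):
  y_{n+1} = y_n + z·[3/8·y_n + 5/8·y_{n+1}] ⇒ (1 − 5/8z)y_{n+1} = (1 + 3/8z)y_n
  ⇒ R(z) = (1 + 3/8z)/(1 − 5/8z).

Find x<0 with |R(x)|<1.
x=-0.96: |R|=0.4000
x=-2: |R|=0.1111
x=-10: |R|=0.3793
x=-100: |R|=0.5748
θ=5/8≥1/2 ⇒ |1+3/8x|<|1−5/8x| ∀x<0 ⇒ interval (−∞,0).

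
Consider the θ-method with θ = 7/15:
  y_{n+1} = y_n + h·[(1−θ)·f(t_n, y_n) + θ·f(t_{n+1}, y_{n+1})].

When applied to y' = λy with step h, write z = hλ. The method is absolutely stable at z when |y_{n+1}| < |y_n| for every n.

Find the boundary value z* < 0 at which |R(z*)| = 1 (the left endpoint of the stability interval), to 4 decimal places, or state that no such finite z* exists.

Set f=λy, z=hλ:
  y_{n+1} = y_n + z·[8/15·y_n + 7/15·y_{n+1}] ⇒ (1 − 7/15z)y_{n+1} = (1 + 8/15z)y_n
  R(z) = (1 + 8/15z)/(1 − 7/15z).

Boundary: |R(x)|=1, x<0.
x=-1.67: |R|=0.0614
R=−1: 1+8/15x = −1+7/15x ⇒ -1/15x=2 ⇒ x=2/(-1/15)=-30.0000
Confirm numerically:
  x=-28.133: |R|=0.99119 <1
  x=-26.999: |R|=0.98529 <1
  x=-25.271: |R|=0.97536 <1
  x=-24.651: |R|=0.97148 <1
  x=-30.449: |R|=1.00197 >1
  x=-30.284: |R|=1.00125 >1
  x=-30.219: |R|=1.00097 >1
Stable set (-30.0000, 0).

left endpoint -30.0000.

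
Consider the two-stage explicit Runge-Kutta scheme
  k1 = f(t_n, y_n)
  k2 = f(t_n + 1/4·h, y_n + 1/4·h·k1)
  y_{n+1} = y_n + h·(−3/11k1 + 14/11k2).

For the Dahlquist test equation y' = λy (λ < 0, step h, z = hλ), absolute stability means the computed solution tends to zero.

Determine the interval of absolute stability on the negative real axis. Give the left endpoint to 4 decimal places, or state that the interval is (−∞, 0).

With y'=λy (z=hλ):
  k1=λy_n ⇒ h·k1=z·y_n;  k2=λ(1+1/4z)y_n ⇒ h·k2=z(1+1/4z)y_n
  y_{n+1}/y_n = 1 − 3/11z + 14/11z(1+1/4z) = 1 + z + 7/22z²
  R(z) = 1 + z + 7/22z².

Boundary: |R(x)|=1, x<0.
x=-1.42: |R|=0.2216
R=1: x+7/22x²=0 ⇒ x=−22/7=-3.1429; min R=1−1/(4·7/22)=0.2143>−1
Confirm numerically:
  x=-3.050: |R|=0.90989 <1
  x=-2.209: |R|=0.34363 <1
  x=-1.803: |R|=0.23135 <1
  x=-1.717: |R|=0.22103 <1
  x=-3.562: |R|=1.47504 >1
  x=-3.164: |R|=1.02129 >1
Interval (-3.1429, 0).

z∈(-3.1429,0).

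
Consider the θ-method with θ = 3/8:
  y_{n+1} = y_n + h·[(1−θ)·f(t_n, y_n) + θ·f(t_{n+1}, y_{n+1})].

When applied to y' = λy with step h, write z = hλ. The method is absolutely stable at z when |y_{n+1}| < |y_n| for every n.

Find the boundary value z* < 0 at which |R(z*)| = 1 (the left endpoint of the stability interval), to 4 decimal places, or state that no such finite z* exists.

Set f=λy, z=hλ:
  y_{n+1} = y_n + z·[5/8·y_n + 3/8·y_{n+1}] ⇒ (1 − 3/8z)y_{n+1} = (1 + 5/8z)y_n
  ⇒ R(z) = (1 + 5/8z)/(1 − 3/8z).

Boundary: |R(x)|=1, x<0.
x=-1.07: |R|=0.2364
R=−1: 1+5/8x = −1+3/8x ⇒ -1/4x=2 ⇒ x=2/(-1/4)=-8.0000
Confirm numerically:
  x=-6.973: |R|=0.92897 <1
  x=-6.780: |R|=0.91390 <1
  x=-6.084: |R|=0.85403 <1
  x=-8.444: |R|=1.02664 >1
  x=-8.193: |R|=1.01185 >1
So |R|<1 on (-8.0000, 0).

z* = -8.0000.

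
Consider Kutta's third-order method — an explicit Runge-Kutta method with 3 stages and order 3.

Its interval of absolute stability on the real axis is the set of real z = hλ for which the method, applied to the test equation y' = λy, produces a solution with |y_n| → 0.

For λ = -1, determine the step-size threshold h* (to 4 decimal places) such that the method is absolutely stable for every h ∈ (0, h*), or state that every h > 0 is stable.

Set f=λy, z=hλ:
  order 3, 3-stage ⇒ R(z)=1+z+z^2/2+z^3/6
  (e.g. R(-1.59)=0.00410, |R|=0.00410)

Find x<0 with |R(x)|<1.
x=-1.59: |R|=0.0041
|R(-2.57)|=1.0966 |R(-1.23)|=0.2163 |R(-1.14)|=0.2629
Bisect:
  x_lo=-3.0115 |R|=2.0288  x_hi=-0.1700 |R|=0.8436
  mid=-1.59072 |R|=0.00362 →hi
  mid=-2.30109 |R|=0.68430 →hi
  mid=-2.65627 |R|=1.25206 →lo
  mid=-2.47868 |R|=0.94486 →hi
  mid=-2.56748 |R|=1.09228 →lo
  mid=-2.52308 |R|=1.01707 →lo
  mid=-2.50088 |R|=0.98060 →hi
  mid=-2.51198 |R|=0.99874 →hi
  mid=-2.51753 |R|=1.00788 →lo
  mid=-2.51475 |R|=1.00330 →lo
  ...
  [-2.51285,-2.51267] ⇒ x*=-2.5127
So |R|<1 on (-2.5127, 0).

(-2.5127,0); λ=-1 ⇒ h* = 2.5127.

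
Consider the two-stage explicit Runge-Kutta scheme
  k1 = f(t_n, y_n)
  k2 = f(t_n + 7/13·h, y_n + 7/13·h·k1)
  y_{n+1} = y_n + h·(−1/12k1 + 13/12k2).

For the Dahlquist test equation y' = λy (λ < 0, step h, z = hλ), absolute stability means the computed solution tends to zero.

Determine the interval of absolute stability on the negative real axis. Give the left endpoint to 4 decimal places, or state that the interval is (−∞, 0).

On y'=λy, z=hλ:
  k1=λy_n ⇒ h·k1=z·y_n;  k2=λ(1+7/13z)y_n ⇒ h·k2=z(1+7/13z)y_n
  y_{n+1}/y_n = 1 − 1/12z + 13/12z(1+7/13z) = 1 + z + 7/12z²
  so R(z) = 1 + z + 7/12z².

Find x<0 with |R(x)|<1.
x=-0.51: |R|=0.6417
R=1: x+7/12x²=0 ⇒ x=−12/7=-1.7143; min R=1−1/(4·7/12)=0.5714>−1
Confirm numerically:
  x=-1.384: |R|=0.73335 <1
  x=-1.373: |R|=0.72666 <1
  x=-1.303: |R|=0.68739 <1
  x=-0.887: |R|=0.57195 <1
  x=-2.259: |R|=1.71780 >1
  x=-2.123: |R|=1.50616 >1
  x=-1.807: |R|=1.09773 >1
Stable set (-1.7143, 0).

z∈(-1.7143,0).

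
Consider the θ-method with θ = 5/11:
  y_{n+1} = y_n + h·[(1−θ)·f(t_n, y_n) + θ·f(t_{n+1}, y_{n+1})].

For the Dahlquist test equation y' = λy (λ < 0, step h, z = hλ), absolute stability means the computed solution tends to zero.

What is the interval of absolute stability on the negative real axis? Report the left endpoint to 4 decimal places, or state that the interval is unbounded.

z∈(-22.0000,0).

Test eqn y'=λy, z=hλ:
  y_{n+1} = y_n + z·[6/11·y_n + 5/11·y_{n+1}] ⇒ (1 − 5/11z)y_{n+1} = (1 + 6/11z)y_n
  Hence R(z) = (1 + 6/11z)/(1 − 5/11z).

Solve |R(x)|<1 on ℝ⁻.
x=-0.94: |R|=0.3414
R=−1: 1+6/11x = −1+5/11x ⇒ -1/11x=2 ⇒ x=2/(-1/11)=-22.0000
Confirm numerically:
  x=-21.750: |R|=0.99791 <1
  x=-16.874: |R|=0.94625 <1
  x=-11.144: |R|=0.83729 <1
  x=-9.563: |R|=0.78854 <1
  x=-22.406: |R|=1.00330 >1
  x=-22.059: |R|=1.00049 >1
Stable set (-22.0000, 0).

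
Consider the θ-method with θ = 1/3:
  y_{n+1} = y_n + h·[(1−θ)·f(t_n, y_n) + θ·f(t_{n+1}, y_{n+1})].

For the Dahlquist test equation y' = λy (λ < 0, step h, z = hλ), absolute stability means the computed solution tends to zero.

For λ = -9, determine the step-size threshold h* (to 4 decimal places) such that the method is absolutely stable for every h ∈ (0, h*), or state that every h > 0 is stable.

On y'=λy, z=hλ:
  y_{n+1} = y_n + z·[2/3·y_n + 1/3·y_{n+1}] ⇒ (1 − 1/3z)y_{n+1} = (1 + 2/3z)y_n
  R(z) = (1 + 2/3z)/(1 − 1/3z).

Boundary: |R(x)|=1, x<0.
x=-0.49: |R|=0.5788
R=−1: 1+2/3x = −1+1/3x ⇒ -1/3x=2 ⇒ x=2/(-1/3)=-6.0000
Confirm numerically:
  x=-3.992: |R|=0.71281 <1
  x=-3.693: |R|=0.65531 <1
  x=-3.649: |R|=0.64641 <1
  x=-6.582: |R|=1.06074 >1
  x=-6.525: |R|=1.05512 >1
  x=-6.028: |R|=1.00310 >1
So |R|<1 on (-6.0000, 0).

(-6.0000,0); λ=-9 ⇒ h* = (6)/9 = 0.6667.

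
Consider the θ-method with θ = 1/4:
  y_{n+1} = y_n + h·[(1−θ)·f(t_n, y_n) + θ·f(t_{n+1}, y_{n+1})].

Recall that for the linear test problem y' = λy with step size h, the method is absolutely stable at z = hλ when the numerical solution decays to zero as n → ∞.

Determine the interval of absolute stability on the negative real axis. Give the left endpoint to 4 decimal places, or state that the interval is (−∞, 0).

z∈(-4.0000,0).

On y'=λy, z=hλ:
  y_{n+1} = y_n + z·[3/4·y_n + 1/4·y_{n+1}] ⇒ (1 − 1/4z)y_{n+1} = (1 + 3/4z)y_n
  ⇒ R(z) = (1 + 3/4z)/(1 − 1/4z).

Boundary: |R(x)|=1, x<0.
x=-0.37: |R|=0.6613
R=−1: 1+3/4x = −1+1/4x ⇒ -1/2x=2 ⇒ x=2/(-1/2)=-4.0000
Confirm numerically:
  x=-3.053: |R|=0.73146 <1
  x=-2.981: |R|=0.70806 <1
  x=-2.497: |R|=0.53732 <1
  x=-4.428: |R|=1.10157 >1
  x=-4.326: |R|=1.07831 >1
Stable set (-4.0000, 0).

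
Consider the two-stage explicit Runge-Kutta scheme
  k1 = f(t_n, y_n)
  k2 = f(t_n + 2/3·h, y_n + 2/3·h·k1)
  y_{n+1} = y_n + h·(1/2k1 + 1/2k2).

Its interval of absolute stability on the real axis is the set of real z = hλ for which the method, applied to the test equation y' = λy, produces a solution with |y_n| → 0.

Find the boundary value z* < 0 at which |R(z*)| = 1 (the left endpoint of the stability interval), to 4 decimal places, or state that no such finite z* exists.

left endpoint -3.0000.

Test eqn y'=λy, z=hλ:
  k1=λy_n ⇒ h·k1=z·y_n;  k2=λ(1+2/3z)y_n ⇒ h·k2=z(1+2/3z)y_n
  y_{n+1}/y_n = 1 + 1/2z + 1/2z(1+2/3z) = 1 + z + 1/3z²
  Hence R(z) = 1 + z + 1/3z².

Need |R(x)|<1, x<0.
x=-0.83: |R|=0.3996
R=1: x+1/3x²=0 ⇒ x=−3=-3.0000; min R=1−1/(4·1/3)=0.2500>−1
Confirm numerically:
  x=-2.668: |R|=0.70474 <1
  x=-2.210: |R|=0.41803 <1
  x=-1.858: |R|=0.29272 <1
  x=-3.461: |R|=1.53184 >1
  x=-3.239: |R|=1.25804 >1
So |R|<1 on (-3.0000, 0).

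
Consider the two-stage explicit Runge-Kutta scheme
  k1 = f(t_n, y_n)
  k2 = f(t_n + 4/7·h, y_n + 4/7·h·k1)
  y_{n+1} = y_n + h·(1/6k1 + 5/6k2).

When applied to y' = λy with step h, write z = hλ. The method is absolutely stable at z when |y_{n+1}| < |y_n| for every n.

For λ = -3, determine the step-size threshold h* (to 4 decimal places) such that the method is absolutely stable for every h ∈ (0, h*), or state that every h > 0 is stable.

(-2.1000,0); λ=-3 ⇒ h* = (21/10)/3 = 0.7000.

On y'=λy, z=hλ:
  k1=λy_n ⇒ h·k1=z·y_n;  k2=λ(1+4/7z)y_n ⇒ h·k2=z(1+4/7z)y_n
  y_{n+1}/y_n = 1 + 1/6z + 5/6z(1+4/7z) = 1 + z + 10/21z²
  Hence R(z) = 1 + z + 10/21z².

Find x<0 with |R(x)|<1.
x=-0.94: |R|=0.4808
R=1: x+10/21x²=0 ⇒ x=−21/10=-2.1000; min R=1−1/(4·10/21)=0.4750>−1
Confirm numerically:
  x=-1.762: |R|=0.71640 <1
  x=-0.947: |R|=0.48005 <1
  x=-0.899: |R|=0.48586 <1
  x=-2.553: |R|=1.55072 >1
  x=-2.365: |R|=1.29844 >1
So |R|<1 on (-2.1000, 0).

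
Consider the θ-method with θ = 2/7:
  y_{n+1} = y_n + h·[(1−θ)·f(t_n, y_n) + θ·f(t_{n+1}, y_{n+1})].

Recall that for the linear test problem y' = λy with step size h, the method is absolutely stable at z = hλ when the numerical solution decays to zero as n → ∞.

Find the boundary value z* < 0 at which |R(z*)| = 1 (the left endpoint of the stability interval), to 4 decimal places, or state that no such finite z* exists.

z* = -4.6667.

On y'=λy, z=hλ:
  y_{n+1} = y_n + z·[5/7·y_n + 2/7·y_{n+1}] ⇒ (1 − 2/7z)y_{n+1} = (1 + 5/7z)y_n
  so R(z) = (1 + 5/7z)/(1 − 2/7z).

Find x<0 with |R(x)|<1.
x=-0.75: |R|=0.3824
R=−1: 1+5/7x = −1+2/7x ⇒ -3/7x=2 ⇒ x=2/(-3/7)=-4.6667
Confirm numerically:
  x=-4.331: |R|=0.93570 <1
  x=-3.620: |R|=0.77949 <1
  x=-2.515: |R|=0.46342 <1
  x=-5.234: |R|=1.09744 >1
  x=-4.971: |R|=1.05389 >1
  x=-4.756: |R|=1.01623 >1
Stable set (-4.6667, 0).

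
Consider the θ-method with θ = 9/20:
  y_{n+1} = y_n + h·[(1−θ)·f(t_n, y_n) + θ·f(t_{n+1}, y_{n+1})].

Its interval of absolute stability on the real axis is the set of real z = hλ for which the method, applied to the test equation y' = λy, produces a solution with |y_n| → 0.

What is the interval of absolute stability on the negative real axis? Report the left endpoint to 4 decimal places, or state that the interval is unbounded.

(-20.0000, 0).

With y'=λy (z=hλ):
  y_{n+1} = y_n + z·[11/20·y_n + 9/20·y_{n+1}] ⇒ (1 − 9/20z)y_{n+1} = (1 + 11/20z)y_n
  so R(z) = (1 + 11/20z)/(1 − 9/20z).

Find x<0 with |R(x)|<1.
x=-1.42: |R|=0.1336
R=−1: 1+11/20x = −1+9/20x ⇒ -1/10x=2 ⇒ x=2/(-1/10)=-20.0000
Confirm numerically:
  x=-16.245: |R|=0.95481 <1
  x=-13.979: |R|=0.91741 <1
  x=-8.271: |R|=0.75161 <1
  x=-20.595: |R|=1.00579 >1
  x=-20.162: |R|=1.00161 >1
  x=-20.082: |R|=1.00082 >1
Stable set (-20.0000, 0).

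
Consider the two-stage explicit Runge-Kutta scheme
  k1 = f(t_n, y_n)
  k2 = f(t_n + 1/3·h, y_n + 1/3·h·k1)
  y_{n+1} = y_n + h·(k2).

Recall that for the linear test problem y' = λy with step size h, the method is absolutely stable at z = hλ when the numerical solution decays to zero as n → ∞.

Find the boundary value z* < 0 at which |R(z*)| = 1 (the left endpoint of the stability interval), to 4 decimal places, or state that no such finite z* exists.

Set f=λy, z=hλ:
  k1=λy_n ⇒ h·k1=z·y_n;  k2=λ(1+1/3z)y_n ⇒ h·k2=z(1+1/3z)y_n
  y_{n+1}/y_n = 1 + z(1+1/3z) = 1 + z + 1/3z²
  so R(z) = 1 + z + 1/3z².

Boundary: |R(x)|=1, x<0.
x=-1.59: |R|=0.2527
R=1: x+1/3x²=0 ⇒ x=−3=-3.0000; min R=1−1/(4·1/3)=0.2500>−1
Confirm numerically:
  x=-2.374: |R|=0.50463 <1
  x=-1.836: |R|=0.28763 <1
  x=-1.766: |R|=0.27359 <1
  x=-3.496: |R|=1.57801 >1
  x=-3.453: |R|=1.52140 >1
  x=-3.289: |R|=1.31684 >1
So |R|<1 on (-3.0000, 0).

z* = -3.0000.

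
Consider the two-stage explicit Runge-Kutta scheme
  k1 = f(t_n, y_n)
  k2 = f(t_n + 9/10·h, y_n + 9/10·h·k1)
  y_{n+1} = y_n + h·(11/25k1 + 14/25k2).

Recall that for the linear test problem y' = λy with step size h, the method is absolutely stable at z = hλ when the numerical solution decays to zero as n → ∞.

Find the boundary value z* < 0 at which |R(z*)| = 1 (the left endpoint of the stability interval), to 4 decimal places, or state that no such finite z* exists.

With y'=λy (z=hλ):
  k1=λy_n ⇒ h·k1=z·y_n;  k2=λ(1+9/10z)y_n ⇒ h·k2=z(1+9/10z)y_n
  y_{n+1}/y_n = 1 + 11/25z + 14/25z(1+9/10z) = 1 + z + 63/125z²
  ⇒ R(z) = 1 + z + 63/125z².

Boundary: |R(x)|=1, x<0.
x=-1.34: |R|=0.5650
R=1: x+63/125x²=0 ⇒ x=−125/63=-1.9841; min R=1−1/(4·63/125)=0.5040>−1
Confirm numerically:
  x=-1.707: |R|=0.76158 <1
  x=-1.390: |R|=0.58378 <1
  x=-1.159: |R|=0.51801 <1
  x=-2.526: |R|=1.68986 >1
  x=-2.501: |R|=1.65152 >1
  x=-2.261: |R|=1.31551 >1
Stable set (-1.9841, 0).

z* = -1.9841.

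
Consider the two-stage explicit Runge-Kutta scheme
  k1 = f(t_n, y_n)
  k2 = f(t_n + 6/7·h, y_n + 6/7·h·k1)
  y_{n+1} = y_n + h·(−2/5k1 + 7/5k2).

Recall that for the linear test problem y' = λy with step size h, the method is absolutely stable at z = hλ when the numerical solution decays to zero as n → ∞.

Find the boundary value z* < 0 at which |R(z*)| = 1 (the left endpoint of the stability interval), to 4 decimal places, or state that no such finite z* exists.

z* = -0.8333.

With y'=λy (z=hλ):
  k1=λy_n ⇒ h·k1=z·y_n;  k2=λ(1+6/7z)y_n ⇒ h·k2=z(1+6/7z)y_n
  y_{n+1}/y_n = 1 − 2/5z + 7/5z(1+6/7z) = 1 + z + 6/5z²
  Hence R(z) = 1 + z + 6/5z².

Find x<0 with |R(x)|<1.
x=-1.13: |R|=1.4023
R=1: x+6/5x²=0 ⇒ x=−5/6=-0.8333; min R=1−1/(4·6/5)=0.7917>−1
Confirm numerically:
  x=-0.648: |R|=0.85588 <1
  x=-0.590: |R|=0.82772 <1
  x=-0.576: |R|=0.82213 <1
  x=-0.447: |R|=0.79277 <1
  x=-1.249: |R|=1.62300 >1
  x=-1.232: |R|=1.58939 >1
Interval (-0.8333, 0).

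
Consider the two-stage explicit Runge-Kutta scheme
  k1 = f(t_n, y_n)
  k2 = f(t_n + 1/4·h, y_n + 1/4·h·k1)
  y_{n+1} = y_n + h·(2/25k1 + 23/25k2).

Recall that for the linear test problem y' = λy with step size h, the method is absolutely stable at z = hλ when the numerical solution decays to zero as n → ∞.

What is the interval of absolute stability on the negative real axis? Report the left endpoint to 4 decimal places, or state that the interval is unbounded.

z∈(-4.3478,0).

On y'=λy, z=hλ:
  k1=λy_n ⇒ h·k1=z·y_n;  k2=λ(1+1/4z)y_n ⇒ h·k2=z(1+1/4z)y_n
  y_{n+1}/y_n = 1 + 2/25z + 23/25z(1+1/4z) = 1 + z + 23/100z²
  so R(z) = 1 + z + 23/100z².

Need |R(x)|<1, x<0.
x=-1.03: |R|=0.2140
R=1: x+23/100x²=0 ⇒ x=−100/23=-4.3478; min R=1−1/(4·23/100)=-0.0870>−1
Confirm numerically:
  x=-2.169: |R|=0.08695 <1
  x=-2.078: |R|=0.08484 <1
  x=-2.025: |R|=0.08186 <1
  x=-4.834: |R|=1.54054 >1
  x=-4.716: |R|=1.39935 >1
Stable set (-4.3478, 0).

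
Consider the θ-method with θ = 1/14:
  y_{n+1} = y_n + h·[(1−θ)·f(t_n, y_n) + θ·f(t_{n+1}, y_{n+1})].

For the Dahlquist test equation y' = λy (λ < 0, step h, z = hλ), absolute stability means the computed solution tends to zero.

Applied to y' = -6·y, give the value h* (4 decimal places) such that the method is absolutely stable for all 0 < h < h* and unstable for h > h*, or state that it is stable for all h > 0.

(-2.3333,0); λ=-6 ⇒ h* = (7/3)/6 = 0.3889.

With y'=λy (z=hλ):
  y_{n+1} = y_n + z·[13/14·y_n + 1/14·y_{n+1}] ⇒ (1 − 1/14z)y_{n+1} = (1 + 13/14z)y_n
  so R(z) = (1 + 13/14z)/(1 − 1/14z).

Find x<0 with |R(x)|<1.
x=-1.24: |R|=0.1391
R=−1: 1+13/14x = −1+1/14x ⇒ -6/7x=2 ⇒ x=2/(-6/7)=-2.3333
Confirm numerically:
  x=-1.572: |R|=0.41331 <1
  x=-1.332: |R|=0.21628 <1
  x=-1.314: |R|=0.20125 <1
  x=-0.983: |R|=0.08149 <1
  x=-2.577: |R|=1.17639 >1
  x=-2.506: |R|=1.12553 >1
  x=-2.403: |R|=1.05097 >1
Interval (-2.3333, 0).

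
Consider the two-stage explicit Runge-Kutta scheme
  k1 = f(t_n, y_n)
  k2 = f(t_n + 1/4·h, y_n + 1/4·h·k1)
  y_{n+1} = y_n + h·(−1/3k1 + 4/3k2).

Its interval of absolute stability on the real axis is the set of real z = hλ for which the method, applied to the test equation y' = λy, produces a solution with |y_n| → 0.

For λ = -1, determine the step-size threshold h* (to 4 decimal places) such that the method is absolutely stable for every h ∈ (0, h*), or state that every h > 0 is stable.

On y'=λy, z=hλ:
  k1=λy_n ⇒ h·k1=z·y_n;  k2=λ(1+1/4z)y_n ⇒ h·k2=z(1+1/4z)y_n
  y_{n+1}/y_n = 1 − 1/3z + 4/3z(1+1/4z) = 1 + z + 1/3z²
  so R(z) = 1 + z + 1/3z².

Boundary: |R(x)|=1, x<0.
x=-0.98: |R|=0.3401
R=1: x+1/3x²=0 ⇒ x=−3=-3.0000; min R=1−1/(4·1/3)=0.2500>−1
Confirm numerically:
  x=-2.909: |R|=0.91176 <1
  x=-2.233: |R|=0.42910 <1
  x=-2.175: |R|=0.40187 <1
  x=-3.565: |R|=1.67141 >1
  x=-3.330: |R|=1.36630 >1
So |R|<1 on (-3.0000, 0).

(-3.0000,0); λ=-1 ⇒ h* = (3)/1 = 3.0000.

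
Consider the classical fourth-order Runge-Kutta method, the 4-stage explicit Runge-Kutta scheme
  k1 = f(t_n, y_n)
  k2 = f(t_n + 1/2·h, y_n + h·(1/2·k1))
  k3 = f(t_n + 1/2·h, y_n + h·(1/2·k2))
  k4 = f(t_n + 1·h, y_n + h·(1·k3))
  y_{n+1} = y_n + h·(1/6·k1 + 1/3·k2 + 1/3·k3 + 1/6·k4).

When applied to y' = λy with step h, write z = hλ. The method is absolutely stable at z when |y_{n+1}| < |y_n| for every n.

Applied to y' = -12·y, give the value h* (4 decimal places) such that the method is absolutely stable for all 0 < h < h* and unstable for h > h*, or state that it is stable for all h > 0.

On y'=λy, z=hλ:
  order 4, 4-stage ⇒ R(z)=1+z+z^2/2+z^3/6+z^4/24
  (e.g. R(-0.49)=0.61284, |R|=0.61284)

Solve |R(x)|<1 on ℝ⁻.
x=-0.49: |R|=0.6128
|R(-2.71)|=0.8923 |R(-1.39)|=0.2840 |R(-1.16)|=0.3281
Bisect:
  x_lo=-3.1548 |R|=1.7158  x_hi=-0.3868 |R|=0.6793
  mid=-1.77079 |R|=0.28131 →hi
  mid=-2.46279 |R|=0.61312 →hi
  mid=-2.80879 |R|=1.03601 →lo
  mid=-2.63579 |R|=0.79702 →hi
  mid=-2.72229 |R|=0.90909 →hi
  mid=-2.76554 |R|=0.97063 →hi
  mid=-2.78717 |R|=1.00283 →lo
  ...
  [-2.78531,-2.78514] ⇒ x*=-2.7853
Stable set (-2.7853, 0).

(-2.7853,0); λ=-12 ⇒ h* = 0.2321.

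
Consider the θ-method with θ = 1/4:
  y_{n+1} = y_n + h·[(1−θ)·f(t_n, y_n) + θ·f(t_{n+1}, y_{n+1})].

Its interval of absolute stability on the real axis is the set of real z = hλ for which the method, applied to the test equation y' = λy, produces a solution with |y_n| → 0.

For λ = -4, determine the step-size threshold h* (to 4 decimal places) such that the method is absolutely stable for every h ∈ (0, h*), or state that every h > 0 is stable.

(-4.0000,0); λ=-4 ⇒ h* = (4)/4 = 1.0000.

On y'=λy, z=hλ:
  y_{n+1} = y_n + z·[3/4·y_n + 1/4·y_{n+1}] ⇒ (1 − 1/4z)y_{n+1} = (1 + 3/4z)y_n
  R(z) = (1 + 3/4z)/(1 − 1/4z).

Boundary: |R(x)|=1, x<0.
x=-0.71: |R|=0.3970
R=−1: 1+3/4x = −1+1/4x ⇒ -1/2x=2 ⇒ x=2/(-1/2)=-4.0000
Confirm numerically:
  x=-2.968: |R|=0.70379 <1
  x=-2.684: |R|=0.60622 <1
  x=-2.334: |R|=0.47395 <1
  x=-1.966: |R|=0.31814 <1
  x=-4.453: |R|=1.10718 >1
  x=-4.441: |R|=1.10449 >1
  x=-4.070: |R|=1.01735 >1
So |R|<1 on (-4.0000, 0).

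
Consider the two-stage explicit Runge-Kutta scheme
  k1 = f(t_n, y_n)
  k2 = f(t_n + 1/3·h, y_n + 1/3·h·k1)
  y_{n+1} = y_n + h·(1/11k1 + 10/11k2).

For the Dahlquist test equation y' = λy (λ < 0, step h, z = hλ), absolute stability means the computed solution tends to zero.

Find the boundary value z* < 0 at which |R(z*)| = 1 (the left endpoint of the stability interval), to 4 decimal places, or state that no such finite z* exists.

z* = -3.3000.

With y'=λy (z=hλ):
  k1=λy_n ⇒ h·k1=z·y_n;  k2=λ(1+1/3z)y_n ⇒ h·k2=z(1+1/3z)y_n
  y_{n+1}/y_n = 1 + 1/11z + 10/11z(1+1/3z) = 1 + z + 10/33z²
  Hence R(z) = 1 + z + 10/33z².

Find x<0 with |R(x)|<1.
x=-0.84: |R|=0.3738
R=1: x+10/33x²=0 ⇒ x=−33/10=-3.3000; min R=1−1/(4·10/33)=0.1750>−1
Confirm numerically:
  x=-3.020: |R|=0.74376 <1
  x=-2.122: |R|=0.24251 <1
  x=-1.875: |R|=0.19034 <1
  x=-1.337: |R|=0.20469 <1
  x=-3.846: |R|=1.63634 >1
  x=-3.377: |R|=1.07880 >1
So |R|<1 on (-3.3000, 0).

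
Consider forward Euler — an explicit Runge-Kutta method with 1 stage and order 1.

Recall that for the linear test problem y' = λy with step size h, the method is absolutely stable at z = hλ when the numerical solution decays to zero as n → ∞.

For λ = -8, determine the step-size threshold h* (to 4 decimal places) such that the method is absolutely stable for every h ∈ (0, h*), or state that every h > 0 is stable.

(-2.0000,0); λ=-8 ⇒ h* = 0.2500.

Set f=λy, z=hλ:
  order 1, 1-stage ⇒ R(z)=1+z
  (e.g. R(-0.88)=0.12000, |R|=0.12000)

Solve |R(x)|<1 on ℝ⁻.
x=-0.88: |R|=0.1200
|R(-2.15)|=1.1500 |R(-2.09)|=1.0900 |R(-0.91)|=0.0900
Bisect:
  x_lo=-2.6703 |R|=1.6703  x_hi=-0.2778 |R|=0.7222
  mid=-1.47404 |R|=0.47404 →hi
  mid=-2.07215 |R|=1.07215 →lo
  mid=-1.77310 |R|=0.77310 →hi
  mid=-1.92263 |R|=0.92263 →hi
  mid=-1.99739 |R|=0.99739 →hi
  mid=-2.03477 |R|=1.03477 →lo
  mid=-2.01608 |R|=1.01608 →lo
  ...
  [-2.00002,-1.99987] ⇒ x*=-2.0000
Interval (-2.0000, 0).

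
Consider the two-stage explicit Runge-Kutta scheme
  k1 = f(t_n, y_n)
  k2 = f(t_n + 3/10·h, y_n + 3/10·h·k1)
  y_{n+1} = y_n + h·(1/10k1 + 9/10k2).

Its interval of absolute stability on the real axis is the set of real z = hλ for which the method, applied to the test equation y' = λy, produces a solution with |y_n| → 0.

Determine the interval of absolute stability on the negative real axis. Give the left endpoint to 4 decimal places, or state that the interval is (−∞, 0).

With y'=λy (z=hλ):
  k1=λy_n ⇒ h·k1=z·y_n;  k2=λ(1+3/10z)y_n ⇒ h·k2=z(1+3/10z)y_n
  y_{n+1}/y_n = 1 + 1/10z + 9/10z(1+3/10z) = 1 + z + 27/100z²
  Hence R(z) = 1 + z + 27/100z².

Boundary: |R(x)|=1, x<0.
x=-1.6: |R|=0.0912
R=1: x+27/100x²=0 ⇒ x=−100/27=-3.7037; min R=1−1/(4·27/100)=0.0741>−1
Confirm numerically:
  x=-3.077: |R|=0.47934 <1
  x=-2.843: |R|=0.33932 <1
  x=-2.057: |R|=0.08544 <1
  x=-1.725: |R|=0.07842 <1
  x=-4.204: |R|=1.56788 >1
  x=-4.188: |R|=1.54762 >1
  x=-4.159: |R|=1.51127 >1
Interval (-3.7037, 0).

z∈(-3.7037,0).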